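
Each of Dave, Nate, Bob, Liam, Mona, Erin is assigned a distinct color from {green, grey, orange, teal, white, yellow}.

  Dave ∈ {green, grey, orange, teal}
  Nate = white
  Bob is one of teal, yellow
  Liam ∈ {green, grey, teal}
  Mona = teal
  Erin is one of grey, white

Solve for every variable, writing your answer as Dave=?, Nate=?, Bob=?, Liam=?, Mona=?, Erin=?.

Nate has just one choice, so Nate = white. So Erin can't be white.
That leaves Mona = teal. Eliminate teal elsewhere: Dave, Bob, Liam.
Erin's domain is down to {grey}, so Erin = grey. Remove grey from Dave, Liam.
Bob must be yellow (only option left).
That leaves Liam = green. Remove green from Dave.
Dave's domain is down to {orange}, so Dave = orange.

Dave=orange, Nate=white, Bob=yellow, Liam=green, Mona=teal, Erin=grey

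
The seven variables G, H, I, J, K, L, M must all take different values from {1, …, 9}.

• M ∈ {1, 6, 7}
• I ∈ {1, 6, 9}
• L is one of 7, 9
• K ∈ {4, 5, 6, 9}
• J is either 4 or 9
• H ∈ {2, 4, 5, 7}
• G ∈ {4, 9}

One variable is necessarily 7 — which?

L

Among the 7 variables, 2 fits only H (and all 7 values in {1, 2, 4, 5, 6, 7, 9} must be used), so H = 2.
Among the 6 still-open variables, 5 fits only K (and all 6 values in {1, 4, 5, 6, 7, 9} must be used), so K = 5.
G and J between them cover only {4, 9} — a naked pair. Remove those values from I, L.
So 7 goes to L.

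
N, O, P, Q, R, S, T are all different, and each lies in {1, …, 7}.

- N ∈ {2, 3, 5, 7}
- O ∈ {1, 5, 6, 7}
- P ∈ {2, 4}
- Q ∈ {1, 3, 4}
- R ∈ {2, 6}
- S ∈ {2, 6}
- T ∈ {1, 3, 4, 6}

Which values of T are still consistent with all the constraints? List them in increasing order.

R and S between them cover only {2, 6} — a naked pair. Remove those values from N, O, P, T.
P's domain is down to {4}, so P = 4. Strike 4 from Q, T.
Q and T share exactly the 2 values {1, 3}; by pigeonhole those values go to them, so strike 1, 3 from N, O.
No further eliminations apply; T can still be any of 1, 3.

1, 3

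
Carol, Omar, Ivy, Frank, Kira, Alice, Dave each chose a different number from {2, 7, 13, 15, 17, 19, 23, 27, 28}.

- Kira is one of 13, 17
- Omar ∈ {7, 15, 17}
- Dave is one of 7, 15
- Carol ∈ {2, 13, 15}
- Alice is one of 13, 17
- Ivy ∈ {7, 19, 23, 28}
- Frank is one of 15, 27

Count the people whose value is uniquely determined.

2

The 2 variables Kira and Alice are confined to {13, 17}, which locks those values in; drop them from Carol, Omar.
The 2 variables Omar and Dave are confined to {7, 15}, which locks those values in; drop them from Carol, Ivy, Frank.
Carol has just one choice, so Carol = 2.
Frank's domain is down to {27}, so Frank = 27.
Determined: Carol=2, Frank=27. The other people each still have more than one consistent value. That makes 2.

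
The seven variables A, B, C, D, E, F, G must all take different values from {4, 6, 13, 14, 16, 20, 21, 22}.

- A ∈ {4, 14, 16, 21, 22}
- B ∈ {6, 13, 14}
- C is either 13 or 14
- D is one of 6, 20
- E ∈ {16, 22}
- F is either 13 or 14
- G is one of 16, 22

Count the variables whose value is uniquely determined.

2

The 2 variables C and F are confined to {13, 14}, which locks those values in; drop them from A, B.
B's domain is down to {6}, so B = 6. Strike 6 from D.
D has just one choice, so D = 20.
The 2 variables E and G are confined to {16, 22}, which locks those values in; drop them from A.
Determined: B=6, D=20. The other variables each still have more than one consistent value. That makes 2.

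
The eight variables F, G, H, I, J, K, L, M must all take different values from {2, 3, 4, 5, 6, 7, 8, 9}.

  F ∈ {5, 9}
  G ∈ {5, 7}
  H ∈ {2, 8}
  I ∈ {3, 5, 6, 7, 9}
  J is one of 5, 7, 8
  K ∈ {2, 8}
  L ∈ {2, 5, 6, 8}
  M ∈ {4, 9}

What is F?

9

Among the 8 variables, 3 fits only I (and all 8 values in {2, 3, 4, 5, 6, 7, 8, 9} must be used), so I = 3.
Among the 7 still-open variables, 4 fits only M (and all 7 values in {2, 4, 5, 6, 7, 8, 9} must be used), so M = 4.
Among the 6 still-open variables, 6 fits only L (and all 6 values in {2, 5, 6, 7, 8, 9} must be used), so L = 6.
The 5 still-open variables together cover exactly {2, 5, 7, 8, 9} — 5 values for 5 variables — and 9 appears only in F's list, so F = 9.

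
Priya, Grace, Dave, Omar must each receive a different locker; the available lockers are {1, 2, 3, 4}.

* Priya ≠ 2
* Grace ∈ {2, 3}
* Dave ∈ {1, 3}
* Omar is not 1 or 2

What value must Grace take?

2

Among the 4 variables, 2 fits only Grace (and all 4 values in {1, 2, 3, 4} must be used), so Grace = 2.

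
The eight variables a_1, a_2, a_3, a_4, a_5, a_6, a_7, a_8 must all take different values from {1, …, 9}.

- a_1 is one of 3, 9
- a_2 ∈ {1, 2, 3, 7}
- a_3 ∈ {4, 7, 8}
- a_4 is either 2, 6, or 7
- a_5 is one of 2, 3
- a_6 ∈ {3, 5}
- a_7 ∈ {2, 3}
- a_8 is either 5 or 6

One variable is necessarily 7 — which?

a_5 and a_7 share exactly the 2 values {2, 3}; by pigeonhole those values go to them, so strike 2, 3 from a_1, a_2, a_4, a_6.
a_1's domain is down to {9}, so a_1 = 9.
a_6's domain is down to {5}, so a_6 = 5. Eliminate 5 elsewhere: a_8.
That leaves a_8 = 6. Remove 6 from a_4.
So 7 goes to a_4.

a_4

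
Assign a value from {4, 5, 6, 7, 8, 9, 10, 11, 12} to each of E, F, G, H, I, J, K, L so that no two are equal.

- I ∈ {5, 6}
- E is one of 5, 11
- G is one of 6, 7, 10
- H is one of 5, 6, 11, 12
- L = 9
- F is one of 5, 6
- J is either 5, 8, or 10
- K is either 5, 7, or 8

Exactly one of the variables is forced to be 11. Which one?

E

L has just one choice, so L = 9.
The 7 still-open variables draw from only 7 values {5, 6, 7, 8, 10, 11, 12}, so each is used; only H can be 12, hence H = 12.
The 6 still-open variables draw from only 6 values {5, 6, 7, 8, 10, 11}, so each is used; only E can be 11, hence E = 11.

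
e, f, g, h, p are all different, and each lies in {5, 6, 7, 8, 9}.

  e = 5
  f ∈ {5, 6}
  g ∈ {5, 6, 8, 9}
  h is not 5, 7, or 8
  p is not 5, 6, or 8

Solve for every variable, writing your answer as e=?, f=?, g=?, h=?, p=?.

e=5, f=6, g=8, h=9, p=7

e must be 5 (only option left). So f, g can't be 5.
That leaves f = 6. Strike 6 from g, h.
h has just one choice, so h = 9. So g, p can't be 9.
p has just one choice, so p = 7.
g's domain is down to {8}, so g = 8.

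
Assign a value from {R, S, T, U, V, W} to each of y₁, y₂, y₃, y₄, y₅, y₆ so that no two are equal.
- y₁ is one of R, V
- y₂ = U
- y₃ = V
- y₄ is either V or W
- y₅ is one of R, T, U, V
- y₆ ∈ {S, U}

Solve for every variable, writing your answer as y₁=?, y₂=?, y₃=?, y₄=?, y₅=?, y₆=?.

y₂ has just one choice, so y₂ = U. So y₅, y₆ can't be U.
y₃'s domain is down to {V}, so y₃ = V. Strike V from y₁, y₄, y₅.
y₄ must be W (only option left).
That leaves y₆ = S.
y₁ has just one choice, so y₁ = R. So y₅ can't be R.
y₅'s domain is down to {T}, so y₅ = T.

y₁=R, y₂=U, y₃=V, y₄=W, y₅=T, y₆=S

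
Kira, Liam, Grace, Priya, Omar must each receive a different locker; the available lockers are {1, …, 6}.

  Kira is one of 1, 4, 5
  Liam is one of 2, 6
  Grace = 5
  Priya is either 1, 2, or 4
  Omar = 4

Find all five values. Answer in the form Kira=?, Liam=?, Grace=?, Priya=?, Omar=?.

Grace has just one choice, so Grace = 5. So Kira can't be 5.
Omar has just one choice, so Omar = 4. Remove 4 from Kira, Priya.
That leaves Kira = 1. Eliminate 1 elsewhere: Priya.
Priya's domain is down to {2}, so Priya = 2. Eliminate 2 elsewhere: Liam.
Liam's domain is down to {6}, so Liam = 6.

Kira=1, Liam=6, Grace=5, Priya=2, Omar=4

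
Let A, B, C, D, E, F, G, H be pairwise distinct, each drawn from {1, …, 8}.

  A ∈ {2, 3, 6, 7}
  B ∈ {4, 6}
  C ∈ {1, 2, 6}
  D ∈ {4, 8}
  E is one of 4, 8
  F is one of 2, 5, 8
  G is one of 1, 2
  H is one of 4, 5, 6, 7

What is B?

6

The 8 variables draw from only 8 values {1, 2, 3, 4, 5, 6, 7, 8}, so each is used; only A can be 3, hence A = 3.
The 7 still-open variables together cover exactly {1, 2, 4, 5, 6, 7, 8} — 7 values for 7 variables — and 7 appears only in H's list, so H = 7.
The 6 still-open variables together cover exactly {1, 2, 4, 5, 6, 8} — 6 values for 6 variables — and 5 appears only in F's list, so F = 5.
D and E share exactly the 2 values {4, 8}; by pigeonhole those values go to them, so strike 4, 8 from B.
So B = 6.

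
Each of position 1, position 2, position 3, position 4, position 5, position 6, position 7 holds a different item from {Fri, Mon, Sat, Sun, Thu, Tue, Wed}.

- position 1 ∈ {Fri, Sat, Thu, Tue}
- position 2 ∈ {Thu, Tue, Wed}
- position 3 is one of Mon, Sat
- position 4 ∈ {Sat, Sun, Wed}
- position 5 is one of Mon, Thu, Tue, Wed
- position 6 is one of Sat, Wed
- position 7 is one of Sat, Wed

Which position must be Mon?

Among the 7 variables, Fri fits only position 1 (and all 7 values in {Fri, Mon, Sat, Sun, Thu, Tue, Wed} must be used), so position 1 = Fri.
Among the 6 still-open variables, Sun fits only position 4 (and all 6 values in {Mon, Sat, Sun, Thu, Tue, Wed} must be used), so position 4 = Sun.
position 6 and position 7 between them cover only {Sat, Wed} — a naked pair. Remove those values from position 2, position 3, position 5.
So Mon goes to position 3.

position 3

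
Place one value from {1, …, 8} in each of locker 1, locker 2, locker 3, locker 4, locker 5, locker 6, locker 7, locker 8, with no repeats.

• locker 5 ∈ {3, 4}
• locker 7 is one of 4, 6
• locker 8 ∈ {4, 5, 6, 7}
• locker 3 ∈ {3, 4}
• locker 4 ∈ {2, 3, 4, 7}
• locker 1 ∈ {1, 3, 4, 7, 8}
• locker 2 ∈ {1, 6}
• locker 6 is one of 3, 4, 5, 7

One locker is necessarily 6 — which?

locker 7

Among the 8 variables, 2 fits only locker 4 (and all 8 values in {1, 2, 3, 4, 5, 6, 7, 8} must be used), so locker 4 = 2.
The 7 still-open variables draw from only 7 values {1, 3, 4, 5, 6, 7, 8}, so each is used; only locker 1 can be 8, hence locker 1 = 8.
The 6 still-open variables draw from only 6 values {1, 3, 4, 5, 6, 7}, so each is used; only locker 2 can be 1, hence locker 2 = 1.
The 2 variables locker 3 and locker 5 are confined to {3, 4}, which locks those values in; drop them from locker 6, locker 7, locker 8.
So 6 goes to locker 7.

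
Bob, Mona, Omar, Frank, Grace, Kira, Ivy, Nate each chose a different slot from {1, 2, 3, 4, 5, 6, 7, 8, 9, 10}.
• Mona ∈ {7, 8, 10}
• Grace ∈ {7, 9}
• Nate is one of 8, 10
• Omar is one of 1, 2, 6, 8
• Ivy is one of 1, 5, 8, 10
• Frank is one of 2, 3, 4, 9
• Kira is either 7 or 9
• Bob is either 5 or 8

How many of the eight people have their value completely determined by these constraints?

2

Grace and Kira between them cover only {7, 9} — a naked pair. Remove those values from Mona, Frank.
The 2 variables Mona and Nate are confined to {8, 10}, which locks those values in; drop them from Bob, Omar, Ivy.
Bob's domain is down to {5}, so Bob = 5. Eliminate 5 elsewhere: Ivy.
That leaves Ivy = 1. Remove 1 from Omar.
Determined: Bob=5, Ivy=1. The other people each still have more than one consistent value. That makes 2.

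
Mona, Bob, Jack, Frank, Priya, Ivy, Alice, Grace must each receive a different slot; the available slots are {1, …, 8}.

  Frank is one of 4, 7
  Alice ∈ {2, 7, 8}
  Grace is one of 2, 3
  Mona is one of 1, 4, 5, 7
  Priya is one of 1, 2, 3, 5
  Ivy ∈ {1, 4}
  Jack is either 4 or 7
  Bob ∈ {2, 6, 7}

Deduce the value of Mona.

The 8 variables draw from only 8 values {1, 2, 3, 4, 5, 6, 7, 8}, so each is used; only Bob can be 6, hence Bob = 6.
The 7 still-open variables draw from only 7 values {1, 2, 3, 4, 5, 7, 8}, so each is used; only Alice can be 8, hence Alice = 8.
The 2 variables Jack and Frank are confined to {4, 7}, which locks those values in; drop them from Mona, Ivy.
That leaves Ivy = 1. Strike 1 from Mona, Priya.
So Mona = 5.

5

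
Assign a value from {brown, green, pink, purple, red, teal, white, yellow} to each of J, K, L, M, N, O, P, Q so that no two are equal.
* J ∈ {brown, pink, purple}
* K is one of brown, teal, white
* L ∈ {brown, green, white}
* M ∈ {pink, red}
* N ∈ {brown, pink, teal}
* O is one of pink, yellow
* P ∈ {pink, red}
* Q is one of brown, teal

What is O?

The 8 variables draw from only 8 values {brown, green, pink, purple, red, teal, white, yellow}, so each is used; only L can be green, hence L = green.
Among the 7 still-open variables, purple fits only J (and all 7 values in {brown, pink, purple, red, teal, white, yellow} must be used), so J = purple.
Among the 6 still-open variables, white fits only K (and all 6 values in {brown, pink, red, teal, white, yellow} must be used), so K = white.
The 5 still-open variables together cover exactly {brown, pink, red, teal, yellow} — 5 values for 5 variables — and yellow appears only in O's list, so O = yellow.

yellow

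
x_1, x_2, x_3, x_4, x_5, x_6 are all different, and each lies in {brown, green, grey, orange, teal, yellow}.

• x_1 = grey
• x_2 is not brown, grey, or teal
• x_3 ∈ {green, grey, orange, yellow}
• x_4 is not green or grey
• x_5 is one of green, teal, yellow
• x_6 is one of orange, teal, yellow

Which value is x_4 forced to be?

brown

x_1 must be grey (only option left). Strike grey from x_3.
Among the 5 still-open variables, brown fits only x_4 (and all 5 values in {brown, green, orange, teal, yellow} must be used), so x_4 = brown.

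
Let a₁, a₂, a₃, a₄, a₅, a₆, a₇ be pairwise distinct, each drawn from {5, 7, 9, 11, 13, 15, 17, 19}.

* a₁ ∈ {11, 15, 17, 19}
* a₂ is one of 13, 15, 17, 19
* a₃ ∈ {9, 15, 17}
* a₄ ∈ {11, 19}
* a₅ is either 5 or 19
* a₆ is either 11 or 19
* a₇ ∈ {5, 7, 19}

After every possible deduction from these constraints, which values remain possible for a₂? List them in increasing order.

a₄ and a₆ between them cover only {11, 19} — a naked pair. Remove those values from a₁, a₂, a₅, a₇.
a₅ has just one choice, so a₅ = 5. So a₇ can't be 5.
a₇'s domain is down to {7}, so a₇ = 7.
No further eliminations apply; a₂ can still be any of 13, 15, 17.

13, 15, 17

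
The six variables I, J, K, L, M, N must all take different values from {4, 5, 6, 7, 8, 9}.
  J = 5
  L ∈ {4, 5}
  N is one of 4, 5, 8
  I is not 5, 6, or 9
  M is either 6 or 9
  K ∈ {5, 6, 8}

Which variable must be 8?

N

J has just one choice, so J = 5. Remove 5 from K, L, N.
L's domain is down to {4}, so L = 4. So I, N can't be 4.
So 8 goes to N.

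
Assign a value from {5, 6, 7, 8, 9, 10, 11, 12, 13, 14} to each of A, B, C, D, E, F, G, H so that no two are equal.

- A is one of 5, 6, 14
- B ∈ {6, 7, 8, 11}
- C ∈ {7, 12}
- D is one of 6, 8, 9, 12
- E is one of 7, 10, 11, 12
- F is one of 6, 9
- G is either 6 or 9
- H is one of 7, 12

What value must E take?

10

C and H between them cover only {7, 12} — a naked pair. Remove those values from B, D, E.
F and G share exactly the 2 values {6, 9}; by pigeonhole those values go to them, so strike 6, 9 from A, B, D.
D's domain is down to {8}, so D = 8. Remove 8 from B.
That leaves B = 11. Eliminate 11 elsewhere: E.
So E = 10.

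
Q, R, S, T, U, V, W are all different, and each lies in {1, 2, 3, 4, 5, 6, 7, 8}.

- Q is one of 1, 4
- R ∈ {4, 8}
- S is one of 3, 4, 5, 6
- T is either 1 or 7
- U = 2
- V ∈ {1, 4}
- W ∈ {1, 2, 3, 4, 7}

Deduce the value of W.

3

U's domain is down to {2}, so U = 2. Strike 2 from W.
Q and V between them cover only {1, 4} — a naked pair. Remove those values from R, S, T, W.
R must be 8 (only option left).
T's domain is down to {7}, so T = 7. So W can't be 7.
So W = 3.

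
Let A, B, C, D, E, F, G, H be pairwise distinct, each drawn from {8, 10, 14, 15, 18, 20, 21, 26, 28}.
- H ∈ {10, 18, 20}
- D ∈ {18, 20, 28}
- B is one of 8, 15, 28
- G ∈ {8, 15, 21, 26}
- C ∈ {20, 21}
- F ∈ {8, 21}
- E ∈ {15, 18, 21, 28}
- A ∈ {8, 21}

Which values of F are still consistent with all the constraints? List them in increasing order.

The 8 variables together cover exactly {8, 10, 15, 18, 20, 21, 26, 28} — 8 values for 8 variables — and 10 appears only in H's list, so H = 10.
The 7 still-open variables draw from only 7 values {8, 15, 18, 20, 21, 26, 28}, so each is used; only G can be 26, hence G = 26.
The 2 variables A and F are confined to {8, 21}, which locks those values in; drop them from B, C, E.
C has just one choice, so C = 20. Strike 20 from D.
No further eliminations apply; F can still be any of 8, 21.

8, 21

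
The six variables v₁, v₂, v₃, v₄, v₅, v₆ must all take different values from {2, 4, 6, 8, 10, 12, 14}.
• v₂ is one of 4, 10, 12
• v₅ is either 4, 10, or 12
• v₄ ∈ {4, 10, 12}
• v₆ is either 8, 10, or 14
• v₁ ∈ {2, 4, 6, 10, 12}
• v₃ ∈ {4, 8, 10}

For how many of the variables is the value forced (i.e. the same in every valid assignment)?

2

The 3 variables v₂, v₄, v₅ are confined to {4, 10, 12}, which locks those values in; drop them from v₁, v₃, v₆.
v₃ has just one choice, so v₃ = 8. Remove 8 from v₆.
That leaves v₆ = 14.
Determined: v₃=8, v₆=14. The other variables each still have more than one consistent value. That makes 2.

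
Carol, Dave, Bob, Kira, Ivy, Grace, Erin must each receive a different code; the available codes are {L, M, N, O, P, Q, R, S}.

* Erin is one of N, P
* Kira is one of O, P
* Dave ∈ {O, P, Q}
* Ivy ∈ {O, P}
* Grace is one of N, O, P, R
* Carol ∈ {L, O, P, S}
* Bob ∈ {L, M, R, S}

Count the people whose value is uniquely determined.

Kira and Ivy share exactly the 2 values {O, P}; by pigeonhole those values go to them, so strike O, P from Carol, Dave, Grace, Erin.
That leaves Dave = Q.
Erin's domain is down to {N}, so Erin = N. So Grace can't be N.
That leaves Grace = R. Strike R from Bob.
Determined: Dave=Q, Grace=R, Erin=N. The other people each still have more than one consistent value. That makes 3.

3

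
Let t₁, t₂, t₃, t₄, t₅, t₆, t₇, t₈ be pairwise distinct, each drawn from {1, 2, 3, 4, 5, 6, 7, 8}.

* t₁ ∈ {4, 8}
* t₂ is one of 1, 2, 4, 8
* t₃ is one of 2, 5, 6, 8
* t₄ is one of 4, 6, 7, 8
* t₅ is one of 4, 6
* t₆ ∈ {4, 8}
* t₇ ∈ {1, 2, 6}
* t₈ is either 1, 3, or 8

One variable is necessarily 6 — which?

t₅

Among the 8 variables, 3 fits only t₈ (and all 8 values in {1, 2, 3, 4, 5, 6, 7, 8} must be used), so t₈ = 3.
The 7 still-open variables together cover exactly {1, 2, 4, 5, 6, 7, 8} — 7 values for 7 variables — and 5 appears only in t₃'s list, so t₃ = 5.
The 6 still-open variables draw from only 6 values {1, 2, 4, 6, 7, 8}, so each is used; only t₄ can be 7, hence t₄ = 7.
t₁ and t₆ between them cover only {4, 8} — a naked pair. Remove those values from t₂, t₅.
So 6 goes to t₅.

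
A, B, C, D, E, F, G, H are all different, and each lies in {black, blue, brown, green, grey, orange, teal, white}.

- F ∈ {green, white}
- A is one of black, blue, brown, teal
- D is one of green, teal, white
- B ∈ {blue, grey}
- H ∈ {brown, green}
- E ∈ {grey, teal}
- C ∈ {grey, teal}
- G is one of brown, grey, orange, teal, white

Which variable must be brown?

The 8 variables draw from only 8 values {black, blue, brown, green, grey, orange, teal, white}, so each is used; only A can be black, hence A = black.
The 7 still-open variables together cover exactly {blue, brown, green, grey, orange, teal, white} — 7 values for 7 variables — and blue appears only in B's list, so B = blue.
The 6 still-open variables draw from only 6 values {brown, green, grey, orange, teal, white}, so each is used; only G can be orange, hence G = orange.
The 5 still-open variables draw from only 5 values {brown, green, grey, teal, white}, so each is used; only H can be brown, hence H = brown.

H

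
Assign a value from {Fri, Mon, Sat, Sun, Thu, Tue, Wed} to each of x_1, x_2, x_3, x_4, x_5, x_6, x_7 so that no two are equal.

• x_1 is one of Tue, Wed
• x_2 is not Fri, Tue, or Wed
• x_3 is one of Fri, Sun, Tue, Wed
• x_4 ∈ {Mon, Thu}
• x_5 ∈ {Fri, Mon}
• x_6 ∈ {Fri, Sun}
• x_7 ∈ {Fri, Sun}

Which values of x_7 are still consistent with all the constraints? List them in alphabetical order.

The 7 variables draw from only 7 values {Fri, Mon, Sat, Sun, Thu, Tue, Wed}, so each is used; only x_2 can be Sat, hence x_2 = Sat.
The 6 still-open variables draw from only 6 values {Fri, Mon, Sun, Thu, Tue, Wed}, so each is used; only x_4 can be Thu, hence x_4 = Thu.
The 5 still-open variables together cover exactly {Fri, Mon, Sun, Tue, Wed} — 5 values for 5 variables — and Mon appears only in x_5's list, so x_5 = Mon.
x_6 and x_7 between them cover only {Fri, Sun} — a naked pair. Remove those values from x_3.
No further eliminations apply; x_7 can still be any of Fri, Sun.

Fri, Sun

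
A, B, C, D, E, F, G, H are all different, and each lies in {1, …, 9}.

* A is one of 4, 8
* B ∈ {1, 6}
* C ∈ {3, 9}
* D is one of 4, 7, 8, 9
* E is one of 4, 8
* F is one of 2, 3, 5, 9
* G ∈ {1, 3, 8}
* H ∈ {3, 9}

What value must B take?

6

The 2 variables A and E are confined to {4, 8}, which locks those values in; drop them from D, G.
C and H between them cover only {3, 9} — a naked pair. Remove those values from D, F, G.
D must be 7 (only option left).
That leaves G = 1. Eliminate 1 elsewhere: B.
So B = 6.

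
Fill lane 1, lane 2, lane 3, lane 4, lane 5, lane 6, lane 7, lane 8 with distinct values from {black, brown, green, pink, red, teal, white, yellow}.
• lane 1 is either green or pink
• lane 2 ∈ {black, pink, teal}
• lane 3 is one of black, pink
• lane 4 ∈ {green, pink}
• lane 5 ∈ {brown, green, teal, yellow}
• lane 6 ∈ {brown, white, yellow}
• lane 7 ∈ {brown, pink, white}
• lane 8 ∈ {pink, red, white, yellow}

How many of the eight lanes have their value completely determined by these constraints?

The 8 variables together cover exactly {black, brown, green, pink, red, teal, white, yellow} — 8 values for 8 variables — and red appears only in lane 8's list, so lane 8 = red.
lane 1 and lane 4 share exactly the 2 values {green, pink}; by pigeonhole those values go to them, so strike green, pink from lane 2, lane 3, lane 5, lane 7.
lane 3 must be black (only option left). Remove black from lane 2.
lane 2 has just one choice, so lane 2 = teal. So lane 5 can't be teal.
Determined: lane 2=teal, lane 3=black, lane 8=red. The other lanes each still have more than one consistent value. That makes 3.

3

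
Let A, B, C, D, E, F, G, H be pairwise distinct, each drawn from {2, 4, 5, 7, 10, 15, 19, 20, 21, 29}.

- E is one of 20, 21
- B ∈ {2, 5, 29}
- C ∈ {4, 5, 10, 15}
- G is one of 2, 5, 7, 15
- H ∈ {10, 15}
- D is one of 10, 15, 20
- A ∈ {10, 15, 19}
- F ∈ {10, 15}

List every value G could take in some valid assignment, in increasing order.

2, 5, 7

The 2 variables F and H are confined to {10, 15}, which locks those values in; drop them from A, C, D, G.
A has just one choice, so A = 19.
D's domain is down to {20}, so D = 20. Eliminate 20 elsewhere: E.
E has just one choice, so E = 21.
No further eliminations apply; G can still be any of 2, 5, 7.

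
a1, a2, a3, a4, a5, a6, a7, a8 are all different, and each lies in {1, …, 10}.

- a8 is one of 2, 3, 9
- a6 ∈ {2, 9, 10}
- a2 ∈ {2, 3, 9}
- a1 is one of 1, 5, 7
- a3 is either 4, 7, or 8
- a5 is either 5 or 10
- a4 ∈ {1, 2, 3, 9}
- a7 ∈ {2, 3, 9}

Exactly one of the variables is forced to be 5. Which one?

a2, a7, a8 between them cover only {2, 3, 9} — a naked triple. Remove those values from a4, a6.
a4 has just one choice, so a4 = 1. Eliminate 1 elsewhere: a1.
a6's domain is down to {10}, so a6 = 10. So a5 can't be 10.

a5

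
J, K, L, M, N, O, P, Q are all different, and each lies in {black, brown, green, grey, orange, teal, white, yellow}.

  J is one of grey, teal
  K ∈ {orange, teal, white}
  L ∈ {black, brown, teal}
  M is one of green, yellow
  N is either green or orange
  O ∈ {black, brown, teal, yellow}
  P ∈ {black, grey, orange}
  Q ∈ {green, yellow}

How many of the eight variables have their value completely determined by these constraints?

2

The 8 variables draw from only 8 values {black, brown, green, grey, orange, teal, white, yellow}, so each is used; only K can be white, hence K = white.
M and Q between them cover only {green, yellow} — a naked pair. Remove those values from N, O.
N must be orange (only option left). So P can't be orange.
Determined: K=white, N=orange. The other variables each still have more than one consistent value. That makes 2.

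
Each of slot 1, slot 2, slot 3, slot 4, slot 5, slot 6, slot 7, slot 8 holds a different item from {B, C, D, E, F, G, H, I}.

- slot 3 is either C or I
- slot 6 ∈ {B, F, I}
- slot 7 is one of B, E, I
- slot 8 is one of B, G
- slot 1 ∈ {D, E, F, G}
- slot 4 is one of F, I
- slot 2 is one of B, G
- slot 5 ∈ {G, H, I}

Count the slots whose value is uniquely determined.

4

The 8 variables draw from only 8 values {B, C, D, E, F, G, H, I}, so each is used; only slot 3 can be C, hence slot 3 = C.
The 7 still-open variables draw from only 7 values {B, D, E, F, G, H, I}, so each is used; only slot 1 can be D, hence slot 1 = D.
The 6 still-open variables together cover exactly {B, E, F, G, H, I} — 6 values for 6 variables — and E appears only in slot 7's list, so slot 7 = E.
Among the 5 still-open variables, H fits only slot 5 (and all 5 values in {B, F, G, H, I} must be used), so slot 5 = H.
The 2 variables slot 2 and slot 8 are confined to {B, G}, which locks those values in; drop them from slot 6.
Determined: slot 1=D, slot 3=C, slot 5=H, slot 7=E. The other slots each still have more than one consistent value. That makes 4.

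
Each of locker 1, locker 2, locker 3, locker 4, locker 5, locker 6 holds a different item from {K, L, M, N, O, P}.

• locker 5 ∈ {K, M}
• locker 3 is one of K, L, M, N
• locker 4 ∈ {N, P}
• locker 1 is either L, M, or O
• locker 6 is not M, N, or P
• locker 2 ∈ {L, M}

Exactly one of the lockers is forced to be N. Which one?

The 6 variables draw from only 6 values {K, L, M, N, O, P}, so each is used; only locker 4 can be P, hence locker 4 = P.
Among the 5 still-open variables, N fits only locker 3 (and all 5 values in {K, L, M, N, O} must be used), so locker 3 = N.

locker 3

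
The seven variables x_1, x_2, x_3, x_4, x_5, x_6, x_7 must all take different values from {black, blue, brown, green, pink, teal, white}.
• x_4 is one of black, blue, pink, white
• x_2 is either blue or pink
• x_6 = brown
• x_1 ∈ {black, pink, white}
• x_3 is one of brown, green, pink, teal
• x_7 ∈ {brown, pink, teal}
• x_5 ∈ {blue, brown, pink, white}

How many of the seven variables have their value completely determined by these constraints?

x_6 must be brown (only option left). Eliminate brown elsewhere: x_3, x_5, x_7.
The 6 still-open variables draw from only 6 values {black, blue, green, pink, teal, white}, so each is used; only x_3 can be green, hence x_3 = green.
The 5 still-open variables together cover exactly {black, blue, pink, teal, white} — 5 values for 5 variables — and teal appears only in x_7's list, so x_7 = teal.
Determined: x_3=green, x_6=brown, x_7=teal. The other variables each still have more than one consistent value. That makes 3.

3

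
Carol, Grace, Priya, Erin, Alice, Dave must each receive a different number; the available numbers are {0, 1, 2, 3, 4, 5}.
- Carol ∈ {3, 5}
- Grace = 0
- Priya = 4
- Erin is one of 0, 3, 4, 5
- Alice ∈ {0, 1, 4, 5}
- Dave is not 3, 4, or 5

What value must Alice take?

Grace's domain is down to {0}, so Grace = 0. Remove 0 from Erin, Alice, Dave.
That leaves Priya = 4. So Erin, Alice can't be 4.
The 4 still-open variables draw from only 4 values {1, 2, 3, 5}, so each is used; only Dave can be 2, hence Dave = 2.
The 3 still-open variables together cover exactly {1, 3, 5} — 3 values for 3 variables — and 1 appears only in Alice's list, so Alice = 1.

1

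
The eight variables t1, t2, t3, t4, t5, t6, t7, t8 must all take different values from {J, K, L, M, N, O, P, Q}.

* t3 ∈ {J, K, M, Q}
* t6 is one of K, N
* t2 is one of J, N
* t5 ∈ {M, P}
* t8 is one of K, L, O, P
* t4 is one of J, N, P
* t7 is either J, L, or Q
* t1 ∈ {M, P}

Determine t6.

The 8 variables together cover exactly {J, K, L, M, N, O, P, Q} — 8 values for 8 variables — and O appears only in t8's list, so t8 = O.
Among the 7 still-open variables, L fits only t7 (and all 7 values in {J, K, L, M, N, P, Q} must be used), so t7 = L.
The 6 still-open variables draw from only 6 values {J, K, M, N, P, Q}, so each is used; only t3 can be Q, hence t3 = Q.
The 5 still-open variables together cover exactly {J, K, M, N, P} — 5 values for 5 variables — and K appears only in t6's list, so t6 = K.

K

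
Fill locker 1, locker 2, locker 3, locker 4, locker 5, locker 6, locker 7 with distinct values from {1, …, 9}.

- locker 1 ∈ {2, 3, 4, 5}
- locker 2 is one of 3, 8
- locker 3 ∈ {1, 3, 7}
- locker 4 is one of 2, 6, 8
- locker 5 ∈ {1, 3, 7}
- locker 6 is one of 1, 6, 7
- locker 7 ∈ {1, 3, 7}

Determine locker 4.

locker 3, locker 5, locker 7 share exactly the 3 values {1, 3, 7}; by pigeonhole those values go to them, so strike 1, 3, 7 from locker 1, locker 2, locker 6.
locker 2's domain is down to {8}, so locker 2 = 8. Strike 8 from locker 4.
That leaves locker 6 = 6. So locker 4 can't be 6.
So locker 4 = 2.

2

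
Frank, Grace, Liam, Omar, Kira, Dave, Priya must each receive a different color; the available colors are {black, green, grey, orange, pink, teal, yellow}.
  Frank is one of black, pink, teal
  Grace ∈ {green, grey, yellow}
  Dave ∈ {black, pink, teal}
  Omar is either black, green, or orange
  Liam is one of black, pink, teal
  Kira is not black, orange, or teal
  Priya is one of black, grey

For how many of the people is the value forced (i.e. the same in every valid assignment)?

2

Among the 7 variables, orange fits only Omar (and all 7 values in {black, green, grey, orange, pink, teal, yellow} must be used), so Omar = orange.
The 3 variables Frank, Liam, Dave are confined to {black, pink, teal}, which locks those values in; drop them from Kira, Priya.
That leaves Priya = grey. Strike grey from Grace, Kira.
Determined: Omar=orange, Priya=grey. The other people each still have more than one consistent value. That makes 2.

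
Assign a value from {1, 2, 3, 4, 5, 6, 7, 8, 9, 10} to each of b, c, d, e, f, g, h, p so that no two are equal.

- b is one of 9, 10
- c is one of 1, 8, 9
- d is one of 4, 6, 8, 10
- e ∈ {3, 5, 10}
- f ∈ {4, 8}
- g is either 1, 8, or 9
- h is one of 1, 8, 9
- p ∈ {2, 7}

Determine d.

c, g, h share exactly the 3 values {1, 8, 9}; by pigeonhole those values go to them, so strike 1, 8, 9 from b, d, f.
b's domain is down to {10}, so b = 10. So d, e can't be 10.
f must be 4 (only option left). Strike 4 from d.
So d = 6.

6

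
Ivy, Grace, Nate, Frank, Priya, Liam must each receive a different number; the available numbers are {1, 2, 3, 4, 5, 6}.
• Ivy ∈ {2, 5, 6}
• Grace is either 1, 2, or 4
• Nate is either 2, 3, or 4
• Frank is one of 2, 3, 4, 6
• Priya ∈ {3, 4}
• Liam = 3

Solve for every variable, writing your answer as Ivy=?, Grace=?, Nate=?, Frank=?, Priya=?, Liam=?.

Ivy=5, Grace=1, Nate=2, Frank=6, Priya=4, Liam=3

Liam must be 3 (only option left). Eliminate 3 elsewhere: Nate, Frank, Priya.
Priya must be 4 (only option left). Eliminate 4 elsewhere: Grace, Nate, Frank.
That leaves Nate = 2. Strike 2 from Ivy, Grace, Frank.
Frank has just one choice, so Frank = 6. Eliminate 6 elsewhere: Ivy.
Ivy has just one choice, so Ivy = 5.
Grace's domain is down to {1}, so Grace = 1.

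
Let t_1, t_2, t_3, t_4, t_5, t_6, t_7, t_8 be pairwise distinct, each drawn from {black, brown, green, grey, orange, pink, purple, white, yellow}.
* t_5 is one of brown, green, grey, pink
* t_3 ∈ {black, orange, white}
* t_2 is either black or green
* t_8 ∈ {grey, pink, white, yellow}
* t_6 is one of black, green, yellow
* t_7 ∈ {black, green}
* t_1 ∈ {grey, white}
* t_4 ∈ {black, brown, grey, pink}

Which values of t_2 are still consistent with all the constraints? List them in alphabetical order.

The 8 variables together cover exactly {black, brown, green, grey, orange, pink, white, yellow} — 8 values for 8 variables — and orange appears only in t_3's list, so t_3 = orange.
t_2 and t_7 between them cover only {black, green} — a naked pair. Remove those values from t_4, t_5, t_6.
That leaves t_6 = yellow. So t_8 can't be yellow.
No further eliminations apply; t_2 can still be any of black, green.

black, green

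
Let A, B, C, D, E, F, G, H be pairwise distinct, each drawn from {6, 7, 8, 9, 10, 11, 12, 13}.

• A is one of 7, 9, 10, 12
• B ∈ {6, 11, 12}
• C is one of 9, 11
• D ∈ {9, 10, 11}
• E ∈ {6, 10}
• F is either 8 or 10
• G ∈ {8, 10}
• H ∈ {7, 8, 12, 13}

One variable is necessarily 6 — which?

Among the 8 variables, 13 fits only H (and all 8 values in {6, 7, 8, 9, 10, 11, 12, 13} must be used), so H = 13.
The 7 still-open variables draw from only 7 values {6, 7, 8, 9, 10, 11, 12}, so each is used; only A can be 7, hence A = 7.
The 6 still-open variables draw from only 6 values {6, 8, 9, 10, 11, 12}, so each is used; only B can be 12, hence B = 12.
The 5 still-open variables together cover exactly {6, 8, 9, 10, 11} — 5 values for 5 variables — and 6 appears only in E's list, so E = 6.

E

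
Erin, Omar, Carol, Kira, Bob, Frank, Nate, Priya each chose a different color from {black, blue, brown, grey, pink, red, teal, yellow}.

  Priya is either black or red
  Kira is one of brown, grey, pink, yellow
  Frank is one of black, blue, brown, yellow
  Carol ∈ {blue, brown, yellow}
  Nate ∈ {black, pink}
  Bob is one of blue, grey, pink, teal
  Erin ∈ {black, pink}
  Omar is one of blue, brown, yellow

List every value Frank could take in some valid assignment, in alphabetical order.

blue, brown, yellow

The 8 variables together cover exactly {black, blue, brown, grey, pink, red, teal, yellow} — 8 values for 8 variables — and red appears only in Priya's list, so Priya = red.
Among the 7 still-open variables, teal fits only Bob (and all 7 values in {black, blue, brown, grey, pink, teal, yellow} must be used), so Bob = teal.
Among the 6 still-open variables, grey fits only Kira (and all 6 values in {black, blue, brown, grey, pink, yellow} must be used), so Kira = grey.
Erin and Nate between them cover only {black, pink} — a naked pair. Remove those values from Frank.
No further eliminations apply; Frank can still be any of blue, brown, yellow.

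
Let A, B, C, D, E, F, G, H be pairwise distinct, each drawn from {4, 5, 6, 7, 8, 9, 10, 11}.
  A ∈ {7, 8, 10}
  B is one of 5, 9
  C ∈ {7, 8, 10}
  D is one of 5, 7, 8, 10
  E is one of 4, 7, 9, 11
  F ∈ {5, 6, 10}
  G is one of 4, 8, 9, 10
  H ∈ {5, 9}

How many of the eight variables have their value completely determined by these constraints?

The 8 variables draw from only 8 values {4, 5, 6, 7, 8, 9, 10, 11}, so each is used; only F can be 6, hence F = 6.
The 7 still-open variables draw from only 7 values {4, 5, 7, 8, 9, 10, 11}, so each is used; only E can be 11, hence E = 11.
Among the 6 still-open variables, 4 fits only G (and all 6 values in {4, 5, 7, 8, 9, 10} must be used), so G = 4.
B and H share exactly the 2 values {5, 9}; by pigeonhole those values go to them, so strike 5, 9 from D.
Determined: E=11, F=6, G=4. The other variables each still have more than one consistent value. That makes 3.

3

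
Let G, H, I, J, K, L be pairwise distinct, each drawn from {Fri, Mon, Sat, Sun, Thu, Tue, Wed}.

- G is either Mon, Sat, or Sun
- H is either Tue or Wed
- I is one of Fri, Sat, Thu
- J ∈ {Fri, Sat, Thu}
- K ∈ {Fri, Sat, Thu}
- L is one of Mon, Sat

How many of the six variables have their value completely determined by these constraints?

I, J, K share exactly the 3 values {Fri, Sat, Thu}; by pigeonhole those values go to them, so strike Fri, Sat, Thu from G, L.
L has just one choice, so L = Mon. So G can't be Mon.
G's domain is down to {Sun}, so G = Sun.
Determined: G=Sun, L=Mon. The other variables each still have more than one consistent value. That makes 2.

2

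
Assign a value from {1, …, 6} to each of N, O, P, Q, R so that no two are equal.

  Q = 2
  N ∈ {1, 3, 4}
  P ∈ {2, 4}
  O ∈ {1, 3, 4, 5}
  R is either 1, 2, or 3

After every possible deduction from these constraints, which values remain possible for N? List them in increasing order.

Q must be 2 (only option left). So P, R can't be 2.
P must be 4 (only option left). Eliminate 4 elsewhere: N, O.
The 3 still-open variables together cover exactly {1, 3, 5} — 3 values for 3 variables — and 5 appears only in O's list, so O = 5.
No further eliminations apply; N can still be any of 1, 3.

1, 3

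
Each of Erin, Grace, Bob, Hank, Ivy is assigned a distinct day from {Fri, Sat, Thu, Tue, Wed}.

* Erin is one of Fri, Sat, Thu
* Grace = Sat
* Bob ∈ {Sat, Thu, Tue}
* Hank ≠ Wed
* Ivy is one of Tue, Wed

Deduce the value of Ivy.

Grace has just one choice, so Grace = Sat. So Erin, Bob, Hank can't be Sat.
Among the 4 still-open variables, Wed fits only Ivy (and all 4 values in {Fri, Thu, Tue, Wed} must be used), so Ivy = Wed.

Wed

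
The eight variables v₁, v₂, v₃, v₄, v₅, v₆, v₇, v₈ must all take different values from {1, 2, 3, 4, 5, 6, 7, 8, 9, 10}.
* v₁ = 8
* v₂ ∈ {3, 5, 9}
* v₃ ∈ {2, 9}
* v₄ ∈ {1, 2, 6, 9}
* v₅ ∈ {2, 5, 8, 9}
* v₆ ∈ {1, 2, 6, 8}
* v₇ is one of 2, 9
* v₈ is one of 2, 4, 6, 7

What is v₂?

3

v₁ must be 8 (only option left). So v₅, v₆ can't be 8.
v₃ and v₇ share exactly the 2 values {2, 9}; by pigeonhole those values go to them, so strike 2, 9 from v₂, v₄, v₅, v₆, v₈.
v₅'s domain is down to {5}, so v₅ = 5. Eliminate 5 elsewhere: v₂.
So v₂ = 3.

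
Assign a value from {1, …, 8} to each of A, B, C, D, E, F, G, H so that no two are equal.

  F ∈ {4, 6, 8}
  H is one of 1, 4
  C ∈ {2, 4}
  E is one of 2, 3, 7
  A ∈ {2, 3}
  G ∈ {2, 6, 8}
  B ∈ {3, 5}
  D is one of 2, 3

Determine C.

4

Among the 8 variables, 1 fits only H (and all 8 values in {1, 2, 3, 4, 5, 6, 7, 8} must be used), so H = 1.
Among the 7 still-open variables, 5 fits only B (and all 7 values in {2, 3, 4, 5, 6, 7, 8} must be used), so B = 5.
Among the 6 still-open variables, 7 fits only E (and all 6 values in {2, 3, 4, 6, 7, 8} must be used), so E = 7.
The 2 variables A and D are confined to {2, 3}, which locks those values in; drop them from C, G.
So C = 4.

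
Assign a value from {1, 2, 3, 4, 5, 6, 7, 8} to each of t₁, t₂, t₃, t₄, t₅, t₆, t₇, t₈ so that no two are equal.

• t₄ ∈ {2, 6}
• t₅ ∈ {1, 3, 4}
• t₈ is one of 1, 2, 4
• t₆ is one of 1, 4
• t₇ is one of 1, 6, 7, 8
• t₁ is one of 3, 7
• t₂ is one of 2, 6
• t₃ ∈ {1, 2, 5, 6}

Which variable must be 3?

t₅

The 8 variables together cover exactly {1, 2, 3, 4, 5, 6, 7, 8} — 8 values for 8 variables — and 5 appears only in t₃'s list, so t₃ = 5.
The 7 still-open variables together cover exactly {1, 2, 3, 4, 6, 7, 8} — 7 values for 7 variables — and 8 appears only in t₇'s list, so t₇ = 8.
Among the 6 still-open variables, 7 fits only t₁ (and all 6 values in {1, 2, 3, 4, 6, 7} must be used), so t₁ = 7.
Among the 5 still-open variables, 3 fits only t₅ (and all 5 values in {1, 2, 3, 4, 6} must be used), so t₅ = 3.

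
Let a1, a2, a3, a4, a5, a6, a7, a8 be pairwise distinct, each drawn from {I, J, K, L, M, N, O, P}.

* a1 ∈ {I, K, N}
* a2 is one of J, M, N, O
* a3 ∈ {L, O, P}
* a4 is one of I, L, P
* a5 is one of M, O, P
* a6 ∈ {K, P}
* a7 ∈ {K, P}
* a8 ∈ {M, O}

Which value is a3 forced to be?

The 8 variables draw from only 8 values {I, J, K, L, M, N, O, P}, so each is used; only a2 can be J, hence a2 = J.
The 7 still-open variables draw from only 7 values {I, K, L, M, N, O, P}, so each is used; only a1 can be N, hence a1 = N.
The 6 still-open variables draw from only 6 values {I, K, L, M, O, P}, so each is used; only a4 can be I, hence a4 = I.
Among the 5 still-open variables, L fits only a3 (and all 5 values in {K, L, M, O, P} must be used), so a3 = L.

L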